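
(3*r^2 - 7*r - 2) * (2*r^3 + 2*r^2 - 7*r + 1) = 6*r^5 - 8*r^4 - 39*r^3 + 48*r^2 + 7*r - 2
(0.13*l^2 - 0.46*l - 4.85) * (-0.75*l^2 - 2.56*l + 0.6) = -0.0975*l^4 + 0.0122*l^3 + 4.8931*l^2 + 12.14*l - 2.91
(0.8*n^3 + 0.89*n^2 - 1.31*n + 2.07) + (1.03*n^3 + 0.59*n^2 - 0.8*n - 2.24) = 1.83*n^3 + 1.48*n^2 - 2.11*n - 0.17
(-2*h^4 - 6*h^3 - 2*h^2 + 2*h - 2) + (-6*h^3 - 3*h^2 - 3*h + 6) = -2*h^4 - 12*h^3 - 5*h^2 - h + 4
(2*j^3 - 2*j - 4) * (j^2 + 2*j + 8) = 2*j^5 + 4*j^4 + 14*j^3 - 8*j^2 - 24*j - 32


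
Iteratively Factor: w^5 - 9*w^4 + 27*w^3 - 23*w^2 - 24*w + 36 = (w - 2)*(w^4 - 7*w^3 + 13*w^2 + 3*w - 18) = (w - 2)^2*(w^3 - 5*w^2 + 3*w + 9) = (w - 3)*(w - 2)^2*(w^2 - 2*w - 3) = (w - 3)*(w - 2)^2*(w + 1)*(w - 3)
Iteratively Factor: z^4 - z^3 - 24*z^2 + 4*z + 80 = (z + 2)*(z^3 - 3*z^2 - 18*z + 40) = (z + 2)*(z + 4)*(z^2 - 7*z + 10) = (z - 2)*(z + 2)*(z + 4)*(z - 5)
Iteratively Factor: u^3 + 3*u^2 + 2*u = (u)*(u^2 + 3*u + 2) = u*(u + 1)*(u + 2)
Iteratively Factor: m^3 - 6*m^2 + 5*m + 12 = (m - 3)*(m^2 - 3*m - 4) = (m - 4)*(m - 3)*(m + 1)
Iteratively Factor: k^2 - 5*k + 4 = (k - 1)*(k - 4)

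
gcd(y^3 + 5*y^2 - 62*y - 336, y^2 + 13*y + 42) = y^2 + 13*y + 42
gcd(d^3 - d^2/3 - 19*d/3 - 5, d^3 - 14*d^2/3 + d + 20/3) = d + 1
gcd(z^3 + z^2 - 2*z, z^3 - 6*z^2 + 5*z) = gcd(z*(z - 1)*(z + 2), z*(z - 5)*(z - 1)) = z^2 - z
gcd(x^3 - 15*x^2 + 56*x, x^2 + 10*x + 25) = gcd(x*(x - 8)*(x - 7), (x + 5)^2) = 1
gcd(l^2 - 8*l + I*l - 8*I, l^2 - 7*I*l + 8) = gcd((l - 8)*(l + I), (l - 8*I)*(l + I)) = l + I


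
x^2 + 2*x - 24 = (x - 4)*(x + 6)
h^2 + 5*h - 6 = (h - 1)*(h + 6)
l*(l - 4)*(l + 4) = l^3 - 16*l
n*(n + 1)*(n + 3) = n^3 + 4*n^2 + 3*n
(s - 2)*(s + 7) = s^2 + 5*s - 14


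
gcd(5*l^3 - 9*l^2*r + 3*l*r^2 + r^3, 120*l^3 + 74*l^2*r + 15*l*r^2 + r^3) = 5*l + r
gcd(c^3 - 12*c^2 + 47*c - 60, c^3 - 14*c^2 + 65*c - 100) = c^2 - 9*c + 20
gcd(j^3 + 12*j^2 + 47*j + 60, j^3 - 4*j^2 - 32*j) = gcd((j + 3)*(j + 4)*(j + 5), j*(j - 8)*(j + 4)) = j + 4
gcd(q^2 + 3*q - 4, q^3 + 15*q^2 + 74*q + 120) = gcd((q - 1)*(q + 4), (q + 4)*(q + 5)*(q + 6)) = q + 4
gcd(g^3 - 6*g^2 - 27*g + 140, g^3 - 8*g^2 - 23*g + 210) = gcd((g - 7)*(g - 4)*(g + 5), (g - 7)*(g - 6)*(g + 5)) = g^2 - 2*g - 35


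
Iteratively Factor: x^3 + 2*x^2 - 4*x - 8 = (x + 2)*(x^2 - 4) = (x + 2)^2*(x - 2)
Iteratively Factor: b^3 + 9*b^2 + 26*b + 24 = (b + 4)*(b^2 + 5*b + 6) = (b + 2)*(b + 4)*(b + 3)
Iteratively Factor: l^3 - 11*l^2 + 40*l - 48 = (l - 4)*(l^2 - 7*l + 12) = (l - 4)*(l - 3)*(l - 4)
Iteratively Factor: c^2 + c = (c)*(c + 1)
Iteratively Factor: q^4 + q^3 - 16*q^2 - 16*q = (q + 4)*(q^3 - 3*q^2 - 4*q) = (q + 1)*(q + 4)*(q^2 - 4*q) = (q - 4)*(q + 1)*(q + 4)*(q)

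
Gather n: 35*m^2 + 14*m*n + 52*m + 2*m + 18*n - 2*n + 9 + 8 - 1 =35*m^2 + 54*m + n*(14*m + 16) + 16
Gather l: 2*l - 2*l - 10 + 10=0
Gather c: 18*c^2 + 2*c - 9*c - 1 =18*c^2 - 7*c - 1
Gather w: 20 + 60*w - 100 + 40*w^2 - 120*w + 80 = 40*w^2 - 60*w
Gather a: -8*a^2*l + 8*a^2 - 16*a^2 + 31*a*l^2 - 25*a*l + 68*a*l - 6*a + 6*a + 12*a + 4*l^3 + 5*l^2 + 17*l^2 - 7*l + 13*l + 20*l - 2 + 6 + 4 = a^2*(-8*l - 8) + a*(31*l^2 + 43*l + 12) + 4*l^3 + 22*l^2 + 26*l + 8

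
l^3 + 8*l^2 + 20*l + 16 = (l + 2)^2*(l + 4)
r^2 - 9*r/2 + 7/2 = (r - 7/2)*(r - 1)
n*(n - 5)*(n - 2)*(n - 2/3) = n^4 - 23*n^3/3 + 44*n^2/3 - 20*n/3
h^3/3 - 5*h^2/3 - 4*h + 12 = (h/3 + 1)*(h - 6)*(h - 2)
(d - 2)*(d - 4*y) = d^2 - 4*d*y - 2*d + 8*y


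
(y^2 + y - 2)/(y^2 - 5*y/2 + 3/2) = 2*(y + 2)/(2*y - 3)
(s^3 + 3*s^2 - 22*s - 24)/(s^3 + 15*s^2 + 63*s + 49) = (s^2 + 2*s - 24)/(s^2 + 14*s + 49)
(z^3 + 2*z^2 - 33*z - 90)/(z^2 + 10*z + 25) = (z^2 - 3*z - 18)/(z + 5)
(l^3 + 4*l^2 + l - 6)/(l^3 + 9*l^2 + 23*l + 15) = (l^2 + l - 2)/(l^2 + 6*l + 5)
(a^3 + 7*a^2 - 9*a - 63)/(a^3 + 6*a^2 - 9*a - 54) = (a + 7)/(a + 6)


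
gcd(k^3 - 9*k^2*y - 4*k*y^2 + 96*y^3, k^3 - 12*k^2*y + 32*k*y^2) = k^2 - 12*k*y + 32*y^2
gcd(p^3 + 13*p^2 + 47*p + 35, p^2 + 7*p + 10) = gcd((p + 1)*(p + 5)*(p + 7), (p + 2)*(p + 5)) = p + 5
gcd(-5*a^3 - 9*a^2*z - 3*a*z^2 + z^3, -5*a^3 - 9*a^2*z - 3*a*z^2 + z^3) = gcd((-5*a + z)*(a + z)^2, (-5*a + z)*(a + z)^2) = -5*a^3 - 9*a^2*z - 3*a*z^2 + z^3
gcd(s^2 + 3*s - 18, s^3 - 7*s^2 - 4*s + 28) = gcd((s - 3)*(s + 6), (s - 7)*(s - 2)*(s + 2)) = 1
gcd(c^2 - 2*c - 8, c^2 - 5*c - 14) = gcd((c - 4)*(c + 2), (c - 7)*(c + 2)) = c + 2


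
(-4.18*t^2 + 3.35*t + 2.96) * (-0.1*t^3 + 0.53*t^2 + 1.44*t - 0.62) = 0.418*t^5 - 2.5504*t^4 - 4.5397*t^3 + 8.9844*t^2 + 2.1854*t - 1.8352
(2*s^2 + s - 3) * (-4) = -8*s^2 - 4*s + 12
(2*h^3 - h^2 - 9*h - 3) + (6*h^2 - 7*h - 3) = 2*h^3 + 5*h^2 - 16*h - 6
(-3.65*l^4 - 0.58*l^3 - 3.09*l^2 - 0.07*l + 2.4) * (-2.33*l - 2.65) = 8.5045*l^5 + 11.0239*l^4 + 8.7367*l^3 + 8.3516*l^2 - 5.4065*l - 6.36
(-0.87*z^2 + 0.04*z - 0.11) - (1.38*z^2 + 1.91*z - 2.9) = -2.25*z^2 - 1.87*z + 2.79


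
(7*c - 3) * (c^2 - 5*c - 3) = 7*c^3 - 38*c^2 - 6*c + 9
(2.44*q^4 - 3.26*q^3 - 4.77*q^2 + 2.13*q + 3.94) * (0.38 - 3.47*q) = -8.4668*q^5 + 12.2394*q^4 + 15.3131*q^3 - 9.2037*q^2 - 12.8624*q + 1.4972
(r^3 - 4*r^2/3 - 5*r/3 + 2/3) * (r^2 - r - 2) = r^5 - 7*r^4/3 - 7*r^3/3 + 5*r^2 + 8*r/3 - 4/3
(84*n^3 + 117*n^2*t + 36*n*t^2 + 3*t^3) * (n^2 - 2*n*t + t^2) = 84*n^5 - 51*n^4*t - 114*n^3*t^2 + 48*n^2*t^3 + 30*n*t^4 + 3*t^5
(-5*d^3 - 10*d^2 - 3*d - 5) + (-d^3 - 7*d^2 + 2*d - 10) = -6*d^3 - 17*d^2 - d - 15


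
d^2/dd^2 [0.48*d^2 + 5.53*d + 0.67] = 0.960000000000000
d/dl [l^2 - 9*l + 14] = 2*l - 9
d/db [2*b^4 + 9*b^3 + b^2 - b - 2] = 8*b^3 + 27*b^2 + 2*b - 1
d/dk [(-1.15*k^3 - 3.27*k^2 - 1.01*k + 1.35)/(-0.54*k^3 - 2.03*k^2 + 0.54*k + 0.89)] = (0.5687*k^4 - 2.3328*k^3 - 4.6996*k^2 - 0.3396*k - 1.6279)/(0.2916*k^6 + 2.1924*k^5 + 3.5377*k^4 - 3.1536*k^3 - 3.3218*k^2 + 0.9612*k + 0.7921)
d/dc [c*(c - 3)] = 2*c - 3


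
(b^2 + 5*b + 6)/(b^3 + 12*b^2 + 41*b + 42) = 1/(b + 7)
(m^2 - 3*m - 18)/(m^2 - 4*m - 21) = (m - 6)/(m - 7)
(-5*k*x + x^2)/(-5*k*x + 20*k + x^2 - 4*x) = x/(x - 4)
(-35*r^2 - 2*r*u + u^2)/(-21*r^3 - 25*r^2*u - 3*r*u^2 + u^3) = (5*r + u)/(3*r^2 + 4*r*u + u^2)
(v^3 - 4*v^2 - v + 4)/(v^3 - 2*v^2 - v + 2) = (v - 4)/(v - 2)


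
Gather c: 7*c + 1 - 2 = 7*c - 1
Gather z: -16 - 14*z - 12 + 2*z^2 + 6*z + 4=2*z^2 - 8*z - 24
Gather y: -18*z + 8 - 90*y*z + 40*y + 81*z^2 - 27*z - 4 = y*(40 - 90*z) + 81*z^2 - 45*z + 4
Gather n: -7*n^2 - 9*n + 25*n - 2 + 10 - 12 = -7*n^2 + 16*n - 4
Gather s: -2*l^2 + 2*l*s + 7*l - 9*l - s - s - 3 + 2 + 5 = -2*l^2 - 2*l + s*(2*l - 2) + 4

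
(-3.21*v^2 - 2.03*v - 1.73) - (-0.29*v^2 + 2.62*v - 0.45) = -2.92*v^2 - 4.65*v - 1.28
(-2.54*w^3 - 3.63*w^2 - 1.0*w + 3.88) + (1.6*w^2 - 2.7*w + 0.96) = -2.54*w^3 - 2.03*w^2 - 3.7*w + 4.84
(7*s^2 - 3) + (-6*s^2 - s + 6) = s^2 - s + 3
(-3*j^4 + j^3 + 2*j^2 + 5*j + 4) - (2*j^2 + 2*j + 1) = -3*j^4 + j^3 + 3*j + 3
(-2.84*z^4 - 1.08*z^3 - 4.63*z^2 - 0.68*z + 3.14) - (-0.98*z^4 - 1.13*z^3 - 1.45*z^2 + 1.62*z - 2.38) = -1.86*z^4 + 0.0499999999999998*z^3 - 3.18*z^2 - 2.3*z + 5.52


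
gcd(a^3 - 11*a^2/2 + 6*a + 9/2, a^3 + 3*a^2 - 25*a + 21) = a - 3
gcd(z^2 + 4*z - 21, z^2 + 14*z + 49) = z + 7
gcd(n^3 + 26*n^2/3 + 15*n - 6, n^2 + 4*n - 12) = n + 6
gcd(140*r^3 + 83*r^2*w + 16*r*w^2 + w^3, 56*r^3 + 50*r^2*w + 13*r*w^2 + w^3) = 28*r^2 + 11*r*w + w^2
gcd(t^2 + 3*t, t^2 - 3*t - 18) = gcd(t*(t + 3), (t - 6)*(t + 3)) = t + 3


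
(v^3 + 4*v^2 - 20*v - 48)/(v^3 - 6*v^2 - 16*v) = (v^2 + 2*v - 24)/(v*(v - 8))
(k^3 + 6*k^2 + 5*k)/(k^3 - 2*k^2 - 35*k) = (k + 1)/(k - 7)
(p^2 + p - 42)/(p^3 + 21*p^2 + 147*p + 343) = (p - 6)/(p^2 + 14*p + 49)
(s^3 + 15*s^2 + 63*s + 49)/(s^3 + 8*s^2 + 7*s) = (s + 7)/s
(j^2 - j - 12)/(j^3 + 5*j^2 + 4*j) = (j^2 - j - 12)/(j*(j^2 + 5*j + 4))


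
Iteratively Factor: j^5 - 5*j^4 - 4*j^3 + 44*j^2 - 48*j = (j + 3)*(j^4 - 8*j^3 + 20*j^2 - 16*j) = (j - 2)*(j + 3)*(j^3 - 6*j^2 + 8*j) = j*(j - 2)*(j + 3)*(j^2 - 6*j + 8) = j*(j - 2)^2*(j + 3)*(j - 4)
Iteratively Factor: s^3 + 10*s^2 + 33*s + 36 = (s + 4)*(s^2 + 6*s + 9) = (s + 3)*(s + 4)*(s + 3)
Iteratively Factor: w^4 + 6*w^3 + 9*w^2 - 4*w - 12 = (w + 2)*(w^3 + 4*w^2 + w - 6) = (w + 2)*(w + 3)*(w^2 + w - 2) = (w + 2)^2*(w + 3)*(w - 1)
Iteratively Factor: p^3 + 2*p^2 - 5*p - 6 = (p + 3)*(p^2 - p - 2) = (p - 2)*(p + 3)*(p + 1)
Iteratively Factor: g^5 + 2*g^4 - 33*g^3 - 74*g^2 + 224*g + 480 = (g + 2)*(g^4 - 33*g^2 - 8*g + 240) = (g + 2)*(g + 4)*(g^3 - 4*g^2 - 17*g + 60) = (g - 3)*(g + 2)*(g + 4)*(g^2 - g - 20) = (g - 5)*(g - 3)*(g + 2)*(g + 4)*(g + 4)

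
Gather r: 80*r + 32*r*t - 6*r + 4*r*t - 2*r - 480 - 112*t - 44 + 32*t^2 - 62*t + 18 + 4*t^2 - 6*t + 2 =r*(36*t + 72) + 36*t^2 - 180*t - 504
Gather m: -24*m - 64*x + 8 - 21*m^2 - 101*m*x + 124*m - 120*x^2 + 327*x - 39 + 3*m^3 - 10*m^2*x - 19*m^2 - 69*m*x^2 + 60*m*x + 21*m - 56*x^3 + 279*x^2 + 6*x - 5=3*m^3 + m^2*(-10*x - 40) + m*(-69*x^2 - 41*x + 121) - 56*x^3 + 159*x^2 + 269*x - 36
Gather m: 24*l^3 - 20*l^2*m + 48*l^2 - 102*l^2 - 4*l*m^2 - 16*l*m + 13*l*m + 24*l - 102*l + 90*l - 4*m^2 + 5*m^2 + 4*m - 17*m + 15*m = 24*l^3 - 54*l^2 + 12*l + m^2*(1 - 4*l) + m*(-20*l^2 - 3*l + 2)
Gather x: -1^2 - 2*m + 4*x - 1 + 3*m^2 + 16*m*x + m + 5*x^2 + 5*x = 3*m^2 - m + 5*x^2 + x*(16*m + 9) - 2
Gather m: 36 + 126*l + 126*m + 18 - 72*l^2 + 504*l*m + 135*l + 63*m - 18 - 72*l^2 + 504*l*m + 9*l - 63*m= -144*l^2 + 270*l + m*(1008*l + 126) + 36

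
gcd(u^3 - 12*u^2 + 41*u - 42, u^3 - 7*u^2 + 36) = u - 3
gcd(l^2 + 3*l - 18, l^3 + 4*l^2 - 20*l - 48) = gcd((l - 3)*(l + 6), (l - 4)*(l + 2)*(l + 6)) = l + 6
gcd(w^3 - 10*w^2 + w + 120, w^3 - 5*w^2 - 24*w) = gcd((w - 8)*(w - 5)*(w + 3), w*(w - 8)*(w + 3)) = w^2 - 5*w - 24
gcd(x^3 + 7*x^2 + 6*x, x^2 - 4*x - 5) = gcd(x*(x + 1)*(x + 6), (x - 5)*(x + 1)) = x + 1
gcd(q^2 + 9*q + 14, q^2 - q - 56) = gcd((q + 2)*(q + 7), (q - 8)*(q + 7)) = q + 7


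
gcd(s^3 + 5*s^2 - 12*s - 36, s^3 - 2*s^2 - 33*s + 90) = s^2 + 3*s - 18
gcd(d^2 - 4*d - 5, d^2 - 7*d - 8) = d + 1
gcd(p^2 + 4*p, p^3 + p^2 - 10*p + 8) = p + 4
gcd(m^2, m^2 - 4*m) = m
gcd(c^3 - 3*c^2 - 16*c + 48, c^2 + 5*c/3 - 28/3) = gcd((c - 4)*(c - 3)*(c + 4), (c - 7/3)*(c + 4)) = c + 4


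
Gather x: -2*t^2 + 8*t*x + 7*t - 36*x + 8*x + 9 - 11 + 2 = -2*t^2 + 7*t + x*(8*t - 28)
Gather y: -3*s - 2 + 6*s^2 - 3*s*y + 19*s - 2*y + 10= 6*s^2 + 16*s + y*(-3*s - 2) + 8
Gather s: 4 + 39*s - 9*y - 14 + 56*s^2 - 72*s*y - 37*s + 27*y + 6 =56*s^2 + s*(2 - 72*y) + 18*y - 4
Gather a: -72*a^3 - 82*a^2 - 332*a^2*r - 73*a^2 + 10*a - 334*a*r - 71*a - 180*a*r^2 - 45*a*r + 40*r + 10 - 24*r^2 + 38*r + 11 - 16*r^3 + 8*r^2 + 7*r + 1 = -72*a^3 + a^2*(-332*r - 155) + a*(-180*r^2 - 379*r - 61) - 16*r^3 - 16*r^2 + 85*r + 22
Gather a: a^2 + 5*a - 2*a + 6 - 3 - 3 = a^2 + 3*a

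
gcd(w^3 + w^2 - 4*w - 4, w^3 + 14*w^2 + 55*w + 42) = w + 1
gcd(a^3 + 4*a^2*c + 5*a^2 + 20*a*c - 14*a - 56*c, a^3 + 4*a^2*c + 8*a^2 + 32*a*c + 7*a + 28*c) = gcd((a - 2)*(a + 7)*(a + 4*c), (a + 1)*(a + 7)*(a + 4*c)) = a^2 + 4*a*c + 7*a + 28*c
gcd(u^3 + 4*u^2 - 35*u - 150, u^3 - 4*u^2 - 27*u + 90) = u^2 - u - 30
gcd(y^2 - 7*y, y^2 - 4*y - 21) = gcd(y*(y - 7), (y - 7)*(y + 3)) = y - 7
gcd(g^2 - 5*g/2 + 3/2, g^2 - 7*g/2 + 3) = g - 3/2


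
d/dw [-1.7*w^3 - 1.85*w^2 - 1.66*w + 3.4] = -5.1*w^2 - 3.7*w - 1.66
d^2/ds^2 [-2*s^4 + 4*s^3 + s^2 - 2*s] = -24*s^2 + 24*s + 2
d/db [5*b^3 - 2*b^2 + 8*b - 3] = 15*b^2 - 4*b + 8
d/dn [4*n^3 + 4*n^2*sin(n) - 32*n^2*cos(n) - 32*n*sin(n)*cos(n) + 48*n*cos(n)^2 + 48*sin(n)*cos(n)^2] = 32*n^2*sin(n) + 4*n^2*cos(n) + 12*n^2 + 8*n*sin(n) - 48*n*sin(2*n) - 64*n*cos(n) - 32*n*cos(2*n) - 16*sin(2*n) + 12*cos(n) + 24*cos(2*n) + 36*cos(3*n) + 24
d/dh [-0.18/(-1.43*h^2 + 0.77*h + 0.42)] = (0.1386 - 0.5148*h)/(-1.43*h^2 + 0.77*h + 0.42)^2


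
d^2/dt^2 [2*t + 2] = 0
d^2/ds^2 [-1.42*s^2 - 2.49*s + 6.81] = -2.84000000000000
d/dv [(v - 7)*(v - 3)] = 2*v - 10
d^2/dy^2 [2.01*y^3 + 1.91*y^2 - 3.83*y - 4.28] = 12.06*y + 3.82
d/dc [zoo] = 0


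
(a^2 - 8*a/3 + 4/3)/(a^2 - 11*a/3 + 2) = (a - 2)/(a - 3)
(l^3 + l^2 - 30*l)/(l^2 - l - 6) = l*(-l^2 - l + 30)/(-l^2 + l + 6)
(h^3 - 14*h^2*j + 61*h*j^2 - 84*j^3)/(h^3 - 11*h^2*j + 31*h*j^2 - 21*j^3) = (h - 4*j)/(h - j)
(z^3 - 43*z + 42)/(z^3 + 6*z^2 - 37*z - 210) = (z - 1)/(z + 5)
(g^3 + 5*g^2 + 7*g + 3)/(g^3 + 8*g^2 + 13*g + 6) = (g + 3)/(g + 6)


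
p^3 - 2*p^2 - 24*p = p*(p - 6)*(p + 4)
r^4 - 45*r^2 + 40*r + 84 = (r - 6)*(r - 2)*(r + 1)*(r + 7)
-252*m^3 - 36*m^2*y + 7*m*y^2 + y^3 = (-6*m + y)*(6*m + y)*(7*m + y)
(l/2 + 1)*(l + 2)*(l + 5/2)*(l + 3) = l^4/2 + 19*l^3/4 + 67*l^2/4 + 26*l + 15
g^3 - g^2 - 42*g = g*(g - 7)*(g + 6)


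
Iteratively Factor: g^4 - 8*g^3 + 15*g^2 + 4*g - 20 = (g - 2)*(g^3 - 6*g^2 + 3*g + 10) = (g - 2)*(g + 1)*(g^2 - 7*g + 10) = (g - 5)*(g - 2)*(g + 1)*(g - 2)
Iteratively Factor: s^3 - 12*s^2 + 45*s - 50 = (s - 2)*(s^2 - 10*s + 25) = (s - 5)*(s - 2)*(s - 5)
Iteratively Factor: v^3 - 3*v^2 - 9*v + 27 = (v + 3)*(v^2 - 6*v + 9) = (v - 3)*(v + 3)*(v - 3)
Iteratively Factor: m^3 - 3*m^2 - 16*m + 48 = (m + 4)*(m^2 - 7*m + 12) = (m - 4)*(m + 4)*(m - 3)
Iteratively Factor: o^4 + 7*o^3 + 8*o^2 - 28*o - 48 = (o - 2)*(o^3 + 9*o^2 + 26*o + 24) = (o - 2)*(o + 3)*(o^2 + 6*o + 8) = (o - 2)*(o + 3)*(o + 4)*(o + 2)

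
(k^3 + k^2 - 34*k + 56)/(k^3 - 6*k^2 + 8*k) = (k + 7)/k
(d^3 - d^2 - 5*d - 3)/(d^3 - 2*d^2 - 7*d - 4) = (d - 3)/(d - 4)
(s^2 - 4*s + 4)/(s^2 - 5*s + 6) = (s - 2)/(s - 3)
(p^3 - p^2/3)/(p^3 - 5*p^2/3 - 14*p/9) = 3*p*(1 - 3*p)/(-9*p^2 + 15*p + 14)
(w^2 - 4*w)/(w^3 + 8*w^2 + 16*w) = (w - 4)/(w^2 + 8*w + 16)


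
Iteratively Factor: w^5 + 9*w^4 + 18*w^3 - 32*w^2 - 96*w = (w + 4)*(w^4 + 5*w^3 - 2*w^2 - 24*w) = (w + 4)^2*(w^3 + w^2 - 6*w) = (w - 2)*(w + 4)^2*(w^2 + 3*w) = (w - 2)*(w + 3)*(w + 4)^2*(w)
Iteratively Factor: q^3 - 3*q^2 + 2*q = (q - 2)*(q^2 - q) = (q - 2)*(q - 1)*(q)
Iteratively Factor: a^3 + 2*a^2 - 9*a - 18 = (a - 3)*(a^2 + 5*a + 6) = (a - 3)*(a + 2)*(a + 3)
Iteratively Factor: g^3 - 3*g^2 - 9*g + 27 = (g - 3)*(g^2 - 9) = (g - 3)^2*(g + 3)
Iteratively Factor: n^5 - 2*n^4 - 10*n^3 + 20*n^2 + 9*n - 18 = (n - 3)*(n^4 + n^3 - 7*n^2 - n + 6) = (n - 3)*(n + 3)*(n^3 - 2*n^2 - n + 2) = (n - 3)*(n - 2)*(n + 3)*(n^2 - 1) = (n - 3)*(n - 2)*(n + 1)*(n + 3)*(n - 1)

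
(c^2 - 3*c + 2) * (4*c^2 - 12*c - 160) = 4*c^4 - 24*c^3 - 116*c^2 + 456*c - 320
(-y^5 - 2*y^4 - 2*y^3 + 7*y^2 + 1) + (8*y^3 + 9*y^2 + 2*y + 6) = -y^5 - 2*y^4 + 6*y^3 + 16*y^2 + 2*y + 7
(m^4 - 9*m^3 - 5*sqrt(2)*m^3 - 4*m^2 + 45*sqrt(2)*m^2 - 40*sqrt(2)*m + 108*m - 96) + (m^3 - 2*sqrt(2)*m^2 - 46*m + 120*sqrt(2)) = m^4 - 8*m^3 - 5*sqrt(2)*m^3 - 4*m^2 + 43*sqrt(2)*m^2 - 40*sqrt(2)*m + 62*m - 96 + 120*sqrt(2)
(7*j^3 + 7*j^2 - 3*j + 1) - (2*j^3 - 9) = 5*j^3 + 7*j^2 - 3*j + 10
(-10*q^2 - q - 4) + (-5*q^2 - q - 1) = -15*q^2 - 2*q - 5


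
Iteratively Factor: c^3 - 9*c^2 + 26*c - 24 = (c - 4)*(c^2 - 5*c + 6) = (c - 4)*(c - 2)*(c - 3)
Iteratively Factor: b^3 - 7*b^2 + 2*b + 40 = (b - 4)*(b^2 - 3*b - 10) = (b - 4)*(b + 2)*(b - 5)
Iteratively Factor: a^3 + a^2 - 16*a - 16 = (a + 4)*(a^2 - 3*a - 4) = (a + 1)*(a + 4)*(a - 4)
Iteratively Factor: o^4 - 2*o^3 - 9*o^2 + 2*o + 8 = (o + 1)*(o^3 - 3*o^2 - 6*o + 8) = (o - 4)*(o + 1)*(o^2 + o - 2) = (o - 4)*(o + 1)*(o + 2)*(o - 1)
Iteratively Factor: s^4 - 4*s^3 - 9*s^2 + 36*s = (s + 3)*(s^3 - 7*s^2 + 12*s) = (s - 3)*(s + 3)*(s^2 - 4*s) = s*(s - 3)*(s + 3)*(s - 4)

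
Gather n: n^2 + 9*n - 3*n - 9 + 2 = n^2 + 6*n - 7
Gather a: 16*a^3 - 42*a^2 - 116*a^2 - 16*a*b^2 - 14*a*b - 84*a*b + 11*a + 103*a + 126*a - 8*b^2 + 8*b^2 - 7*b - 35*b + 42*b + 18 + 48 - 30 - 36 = 16*a^3 - 158*a^2 + a*(-16*b^2 - 98*b + 240)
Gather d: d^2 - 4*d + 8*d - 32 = d^2 + 4*d - 32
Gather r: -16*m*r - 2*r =r*(-16*m - 2)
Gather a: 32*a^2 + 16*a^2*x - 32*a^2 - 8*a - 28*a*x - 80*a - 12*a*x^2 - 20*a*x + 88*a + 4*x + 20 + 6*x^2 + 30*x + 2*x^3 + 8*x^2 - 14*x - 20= 16*a^2*x + a*(-12*x^2 - 48*x) + 2*x^3 + 14*x^2 + 20*x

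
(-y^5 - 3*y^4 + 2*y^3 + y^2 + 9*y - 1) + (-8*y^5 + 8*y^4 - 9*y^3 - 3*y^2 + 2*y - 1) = -9*y^5 + 5*y^4 - 7*y^3 - 2*y^2 + 11*y - 2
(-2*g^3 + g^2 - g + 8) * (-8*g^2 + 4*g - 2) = 16*g^5 - 16*g^4 + 16*g^3 - 70*g^2 + 34*g - 16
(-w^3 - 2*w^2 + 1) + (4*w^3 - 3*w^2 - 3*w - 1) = 3*w^3 - 5*w^2 - 3*w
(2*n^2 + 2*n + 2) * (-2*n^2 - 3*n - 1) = -4*n^4 - 10*n^3 - 12*n^2 - 8*n - 2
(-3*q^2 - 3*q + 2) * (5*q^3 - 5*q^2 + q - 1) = -15*q^5 + 22*q^3 - 10*q^2 + 5*q - 2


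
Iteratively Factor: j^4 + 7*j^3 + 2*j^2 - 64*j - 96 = (j - 3)*(j^3 + 10*j^2 + 32*j + 32) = (j - 3)*(j + 2)*(j^2 + 8*j + 16) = (j - 3)*(j + 2)*(j + 4)*(j + 4)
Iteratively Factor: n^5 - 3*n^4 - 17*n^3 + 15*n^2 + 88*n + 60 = (n + 1)*(n^4 - 4*n^3 - 13*n^2 + 28*n + 60) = (n - 3)*(n + 1)*(n^3 - n^2 - 16*n - 20) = (n - 3)*(n + 1)*(n + 2)*(n^2 - 3*n - 10) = (n - 3)*(n + 1)*(n + 2)^2*(n - 5)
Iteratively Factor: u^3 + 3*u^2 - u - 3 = (u - 1)*(u^2 + 4*u + 3) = (u - 1)*(u + 1)*(u + 3)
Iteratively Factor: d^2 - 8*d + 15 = (d - 5)*(d - 3)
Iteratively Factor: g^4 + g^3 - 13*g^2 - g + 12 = (g - 1)*(g^3 + 2*g^2 - 11*g - 12) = (g - 1)*(g + 1)*(g^2 + g - 12) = (g - 3)*(g - 1)*(g + 1)*(g + 4)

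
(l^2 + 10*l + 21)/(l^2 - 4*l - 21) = (l + 7)/(l - 7)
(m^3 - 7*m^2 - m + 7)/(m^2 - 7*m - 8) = (m^2 - 8*m + 7)/(m - 8)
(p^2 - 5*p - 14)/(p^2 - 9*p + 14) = (p + 2)/(p - 2)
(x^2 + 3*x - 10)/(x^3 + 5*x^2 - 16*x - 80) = (x - 2)/(x^2 - 16)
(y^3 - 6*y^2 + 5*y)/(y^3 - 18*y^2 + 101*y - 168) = y*(y^2 - 6*y + 5)/(y^3 - 18*y^2 + 101*y - 168)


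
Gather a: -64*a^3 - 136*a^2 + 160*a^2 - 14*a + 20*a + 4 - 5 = -64*a^3 + 24*a^2 + 6*a - 1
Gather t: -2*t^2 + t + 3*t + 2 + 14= -2*t^2 + 4*t + 16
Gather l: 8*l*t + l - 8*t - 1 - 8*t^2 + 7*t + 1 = l*(8*t + 1) - 8*t^2 - t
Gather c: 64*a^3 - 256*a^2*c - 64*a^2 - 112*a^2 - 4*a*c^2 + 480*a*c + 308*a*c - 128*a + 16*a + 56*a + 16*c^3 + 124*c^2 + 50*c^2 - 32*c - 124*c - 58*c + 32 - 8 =64*a^3 - 176*a^2 - 56*a + 16*c^3 + c^2*(174 - 4*a) + c*(-256*a^2 + 788*a - 214) + 24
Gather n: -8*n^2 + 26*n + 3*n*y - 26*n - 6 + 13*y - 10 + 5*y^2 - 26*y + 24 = -8*n^2 + 3*n*y + 5*y^2 - 13*y + 8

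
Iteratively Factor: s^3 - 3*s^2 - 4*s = (s - 4)*(s^2 + s) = (s - 4)*(s + 1)*(s)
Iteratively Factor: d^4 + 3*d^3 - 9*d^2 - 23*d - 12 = (d - 3)*(d^3 + 6*d^2 + 9*d + 4) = (d - 3)*(d + 1)*(d^2 + 5*d + 4) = (d - 3)*(d + 1)^2*(d + 4)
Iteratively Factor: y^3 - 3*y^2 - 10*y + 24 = (y - 2)*(y^2 - y - 12) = (y - 2)*(y + 3)*(y - 4)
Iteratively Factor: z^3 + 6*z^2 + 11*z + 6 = (z + 2)*(z^2 + 4*z + 3) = (z + 2)*(z + 3)*(z + 1)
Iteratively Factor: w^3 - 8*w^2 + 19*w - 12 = (w - 1)*(w^2 - 7*w + 12) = (w - 4)*(w - 1)*(w - 3)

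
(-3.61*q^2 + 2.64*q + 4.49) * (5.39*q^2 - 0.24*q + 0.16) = -19.4579*q^4 + 15.096*q^3 + 22.9899*q^2 - 0.6552*q + 0.7184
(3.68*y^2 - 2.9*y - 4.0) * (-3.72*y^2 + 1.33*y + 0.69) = -13.6896*y^4 + 15.6824*y^3 + 13.5622*y^2 - 7.321*y - 2.76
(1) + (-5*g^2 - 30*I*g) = -5*g^2 - 30*I*g + 1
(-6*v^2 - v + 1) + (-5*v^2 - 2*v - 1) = -11*v^2 - 3*v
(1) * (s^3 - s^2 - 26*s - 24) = s^3 - s^2 - 26*s - 24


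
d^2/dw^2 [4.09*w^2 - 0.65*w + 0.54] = 8.18000000000000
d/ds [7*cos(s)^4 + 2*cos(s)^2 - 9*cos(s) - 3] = (-28*cos(s)^3 - 4*cos(s) + 9)*sin(s)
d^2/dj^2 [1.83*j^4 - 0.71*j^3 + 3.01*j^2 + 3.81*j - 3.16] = 21.96*j^2 - 4.26*j + 6.02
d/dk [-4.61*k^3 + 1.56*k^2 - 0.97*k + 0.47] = -13.83*k^2 + 3.12*k - 0.97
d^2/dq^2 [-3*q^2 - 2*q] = -6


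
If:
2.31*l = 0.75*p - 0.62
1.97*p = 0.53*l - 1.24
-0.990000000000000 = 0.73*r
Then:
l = -0.52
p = -0.77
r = -1.36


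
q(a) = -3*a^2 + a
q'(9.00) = -53.00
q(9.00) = -234.00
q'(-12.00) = 73.00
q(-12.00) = -444.00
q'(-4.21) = 26.26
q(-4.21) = -57.38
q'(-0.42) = 3.52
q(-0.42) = -0.95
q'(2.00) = -11.00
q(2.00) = -10.00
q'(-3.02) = 19.12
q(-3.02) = -30.38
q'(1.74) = -9.44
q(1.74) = -7.34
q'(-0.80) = 5.80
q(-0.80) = -2.72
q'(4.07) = -23.42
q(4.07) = -45.62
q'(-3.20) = 20.20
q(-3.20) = -33.92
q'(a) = 1 - 6*a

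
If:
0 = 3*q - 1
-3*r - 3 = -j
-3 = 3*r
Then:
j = 0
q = 1/3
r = -1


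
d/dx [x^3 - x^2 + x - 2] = 3*x^2 - 2*x + 1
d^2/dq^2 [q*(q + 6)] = 2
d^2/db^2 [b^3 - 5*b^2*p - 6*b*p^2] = 6*b - 10*p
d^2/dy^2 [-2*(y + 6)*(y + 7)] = -4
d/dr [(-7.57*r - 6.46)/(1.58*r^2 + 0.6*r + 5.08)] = (11.9606*r^2 + 20.4136*r - 34.5796)/(2.4964*r^4 + 1.896*r^3 + 16.4128*r^2 + 6.096*r + 25.8064)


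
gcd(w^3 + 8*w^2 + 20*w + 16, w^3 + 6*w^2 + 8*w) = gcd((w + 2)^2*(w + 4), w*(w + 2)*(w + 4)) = w^2 + 6*w + 8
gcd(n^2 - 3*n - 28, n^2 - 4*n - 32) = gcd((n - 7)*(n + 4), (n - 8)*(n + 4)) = n + 4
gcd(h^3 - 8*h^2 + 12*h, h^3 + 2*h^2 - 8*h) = h^2 - 2*h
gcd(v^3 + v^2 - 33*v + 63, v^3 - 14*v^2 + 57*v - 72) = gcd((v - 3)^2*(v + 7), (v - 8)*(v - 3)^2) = v^2 - 6*v + 9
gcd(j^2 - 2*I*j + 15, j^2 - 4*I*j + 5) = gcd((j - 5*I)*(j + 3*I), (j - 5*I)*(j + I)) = j - 5*I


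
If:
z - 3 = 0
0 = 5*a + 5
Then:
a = -1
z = 3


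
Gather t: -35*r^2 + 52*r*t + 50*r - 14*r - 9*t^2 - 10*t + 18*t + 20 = -35*r^2 + 36*r - 9*t^2 + t*(52*r + 8) + 20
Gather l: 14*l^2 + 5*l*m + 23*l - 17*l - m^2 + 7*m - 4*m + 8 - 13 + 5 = 14*l^2 + l*(5*m + 6) - m^2 + 3*m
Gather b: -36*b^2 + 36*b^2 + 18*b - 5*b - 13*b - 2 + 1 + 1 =0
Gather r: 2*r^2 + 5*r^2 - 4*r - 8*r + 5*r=7*r^2 - 7*r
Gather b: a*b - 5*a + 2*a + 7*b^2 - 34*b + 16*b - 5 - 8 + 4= -3*a + 7*b^2 + b*(a - 18) - 9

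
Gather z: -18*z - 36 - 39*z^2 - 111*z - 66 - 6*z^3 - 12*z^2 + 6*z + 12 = -6*z^3 - 51*z^2 - 123*z - 90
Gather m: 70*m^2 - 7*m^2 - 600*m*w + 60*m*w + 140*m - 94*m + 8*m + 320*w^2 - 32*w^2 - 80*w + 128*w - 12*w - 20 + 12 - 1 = 63*m^2 + m*(54 - 540*w) + 288*w^2 + 36*w - 9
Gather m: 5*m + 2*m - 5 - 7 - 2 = 7*m - 14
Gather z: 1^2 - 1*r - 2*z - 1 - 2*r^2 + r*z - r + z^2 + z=-2*r^2 - 2*r + z^2 + z*(r - 1)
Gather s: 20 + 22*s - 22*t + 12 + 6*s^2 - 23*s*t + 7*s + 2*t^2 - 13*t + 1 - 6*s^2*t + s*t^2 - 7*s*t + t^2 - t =s^2*(6 - 6*t) + s*(t^2 - 30*t + 29) + 3*t^2 - 36*t + 33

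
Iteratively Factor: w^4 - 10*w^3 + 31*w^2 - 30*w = (w)*(w^3 - 10*w^2 + 31*w - 30) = w*(w - 5)*(w^2 - 5*w + 6) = w*(w - 5)*(w - 3)*(w - 2)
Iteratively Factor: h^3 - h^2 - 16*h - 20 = (h + 2)*(h^2 - 3*h - 10) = (h + 2)^2*(h - 5)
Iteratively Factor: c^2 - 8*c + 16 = (c - 4)*(c - 4)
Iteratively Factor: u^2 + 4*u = (u)*(u + 4)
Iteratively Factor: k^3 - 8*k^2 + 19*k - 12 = (k - 3)*(k^2 - 5*k + 4) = (k - 3)*(k - 1)*(k - 4)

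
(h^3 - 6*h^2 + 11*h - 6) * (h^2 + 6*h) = h^5 - 25*h^3 + 60*h^2 - 36*h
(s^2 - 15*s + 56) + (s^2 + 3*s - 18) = 2*s^2 - 12*s + 38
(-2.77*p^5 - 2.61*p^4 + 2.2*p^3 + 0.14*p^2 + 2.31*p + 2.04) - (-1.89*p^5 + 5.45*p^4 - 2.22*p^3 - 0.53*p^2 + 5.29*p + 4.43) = -0.88*p^5 - 8.06*p^4 + 4.42*p^3 + 0.67*p^2 - 2.98*p - 2.39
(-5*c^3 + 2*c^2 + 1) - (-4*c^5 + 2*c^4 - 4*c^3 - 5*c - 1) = 4*c^5 - 2*c^4 - c^3 + 2*c^2 + 5*c + 2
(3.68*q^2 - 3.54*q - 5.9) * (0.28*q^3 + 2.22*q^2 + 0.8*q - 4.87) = 1.0304*q^5 + 7.1784*q^4 - 6.5668*q^3 - 33.8516*q^2 + 12.5198*q + 28.733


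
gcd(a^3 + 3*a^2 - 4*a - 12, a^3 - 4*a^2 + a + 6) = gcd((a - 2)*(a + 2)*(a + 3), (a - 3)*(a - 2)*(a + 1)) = a - 2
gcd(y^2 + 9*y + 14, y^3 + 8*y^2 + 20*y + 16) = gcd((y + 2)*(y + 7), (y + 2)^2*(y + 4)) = y + 2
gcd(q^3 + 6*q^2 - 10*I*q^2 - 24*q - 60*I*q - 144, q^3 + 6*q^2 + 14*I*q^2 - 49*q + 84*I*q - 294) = q + 6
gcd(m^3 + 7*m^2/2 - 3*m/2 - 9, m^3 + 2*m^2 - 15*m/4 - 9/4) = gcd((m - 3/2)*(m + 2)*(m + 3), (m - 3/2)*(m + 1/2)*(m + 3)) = m^2 + 3*m/2 - 9/2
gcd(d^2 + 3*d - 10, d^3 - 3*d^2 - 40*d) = d + 5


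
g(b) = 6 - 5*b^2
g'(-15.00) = 150.00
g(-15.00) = -1119.00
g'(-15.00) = 150.00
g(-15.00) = -1119.00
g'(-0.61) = 6.10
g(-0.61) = 4.14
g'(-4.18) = 41.80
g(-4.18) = -81.36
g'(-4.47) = 44.70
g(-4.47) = -93.90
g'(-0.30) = 3.00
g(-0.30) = 5.55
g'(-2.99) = 29.90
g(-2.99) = -38.70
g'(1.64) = -16.40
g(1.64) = -7.45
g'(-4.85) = 48.50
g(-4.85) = -111.61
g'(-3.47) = 34.70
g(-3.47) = -54.20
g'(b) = -10*b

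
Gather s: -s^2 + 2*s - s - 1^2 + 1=-s^2 + s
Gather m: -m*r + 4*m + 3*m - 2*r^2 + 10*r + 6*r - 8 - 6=m*(7 - r) - 2*r^2 + 16*r - 14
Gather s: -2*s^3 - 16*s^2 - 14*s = -2*s^3 - 16*s^2 - 14*s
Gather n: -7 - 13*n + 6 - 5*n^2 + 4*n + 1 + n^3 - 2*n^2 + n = n^3 - 7*n^2 - 8*n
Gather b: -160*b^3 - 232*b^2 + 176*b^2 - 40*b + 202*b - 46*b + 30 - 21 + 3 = -160*b^3 - 56*b^2 + 116*b + 12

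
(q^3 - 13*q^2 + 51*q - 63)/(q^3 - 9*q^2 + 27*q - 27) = (q - 7)/(q - 3)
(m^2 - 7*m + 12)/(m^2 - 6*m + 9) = (m - 4)/(m - 3)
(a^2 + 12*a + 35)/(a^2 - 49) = (a + 5)/(a - 7)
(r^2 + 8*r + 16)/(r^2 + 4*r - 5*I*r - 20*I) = (r + 4)/(r - 5*I)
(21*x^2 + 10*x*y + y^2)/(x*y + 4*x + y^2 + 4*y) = (21*x^2 + 10*x*y + y^2)/(x*y + 4*x + y^2 + 4*y)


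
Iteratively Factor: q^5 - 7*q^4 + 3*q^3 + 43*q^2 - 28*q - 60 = (q - 5)*(q^4 - 2*q^3 - 7*q^2 + 8*q + 12) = (q - 5)*(q - 2)*(q^3 - 7*q - 6) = (q - 5)*(q - 2)*(q + 1)*(q^2 - q - 6) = (q - 5)*(q - 3)*(q - 2)*(q + 1)*(q + 2)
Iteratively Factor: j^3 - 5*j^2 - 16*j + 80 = (j + 4)*(j^2 - 9*j + 20) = (j - 4)*(j + 4)*(j - 5)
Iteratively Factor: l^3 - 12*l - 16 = (l + 2)*(l^2 - 2*l - 8) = (l - 4)*(l + 2)*(l + 2)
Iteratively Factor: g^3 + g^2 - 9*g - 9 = (g + 1)*(g^2 - 9) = (g + 1)*(g + 3)*(g - 3)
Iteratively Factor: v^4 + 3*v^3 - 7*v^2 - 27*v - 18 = (v - 3)*(v^3 + 6*v^2 + 11*v + 6) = (v - 3)*(v + 3)*(v^2 + 3*v + 2) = (v - 3)*(v + 1)*(v + 3)*(v + 2)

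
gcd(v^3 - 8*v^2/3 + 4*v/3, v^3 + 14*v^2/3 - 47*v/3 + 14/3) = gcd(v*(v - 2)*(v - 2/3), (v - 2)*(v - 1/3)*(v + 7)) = v - 2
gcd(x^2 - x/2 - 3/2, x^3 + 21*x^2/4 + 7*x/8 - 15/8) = 1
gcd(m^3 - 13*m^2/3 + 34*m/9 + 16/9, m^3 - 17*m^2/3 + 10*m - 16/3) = m^2 - 14*m/3 + 16/3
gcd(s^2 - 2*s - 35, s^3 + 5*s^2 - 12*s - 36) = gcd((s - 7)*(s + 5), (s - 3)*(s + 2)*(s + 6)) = 1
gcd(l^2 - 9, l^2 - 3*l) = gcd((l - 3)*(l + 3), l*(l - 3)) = l - 3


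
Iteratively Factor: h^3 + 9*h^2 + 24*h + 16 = (h + 4)*(h^2 + 5*h + 4) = (h + 1)*(h + 4)*(h + 4)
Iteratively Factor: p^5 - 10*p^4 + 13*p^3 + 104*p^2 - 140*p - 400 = (p - 5)*(p^4 - 5*p^3 - 12*p^2 + 44*p + 80) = (p - 5)^2*(p^3 - 12*p - 16) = (p - 5)^2*(p + 2)*(p^2 - 2*p - 8) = (p - 5)^2*(p + 2)^2*(p - 4)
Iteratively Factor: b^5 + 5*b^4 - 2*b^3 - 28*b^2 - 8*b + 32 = (b - 1)*(b^4 + 6*b^3 + 4*b^2 - 24*b - 32) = (b - 2)*(b - 1)*(b^3 + 8*b^2 + 20*b + 16) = (b - 2)*(b - 1)*(b + 2)*(b^2 + 6*b + 8) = (b - 2)*(b - 1)*(b + 2)^2*(b + 4)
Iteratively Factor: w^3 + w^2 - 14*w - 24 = (w - 4)*(w^2 + 5*w + 6) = (w - 4)*(w + 2)*(w + 3)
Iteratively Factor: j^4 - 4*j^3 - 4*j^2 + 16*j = (j - 2)*(j^3 - 2*j^2 - 8*j) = (j - 4)*(j - 2)*(j^2 + 2*j) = (j - 4)*(j - 2)*(j + 2)*(j)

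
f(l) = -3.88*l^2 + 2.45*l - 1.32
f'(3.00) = -20.83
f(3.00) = -28.89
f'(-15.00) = 118.85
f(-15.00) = -911.07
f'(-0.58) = 6.95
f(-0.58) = -4.05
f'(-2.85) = 24.57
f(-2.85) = -39.82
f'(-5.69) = 46.60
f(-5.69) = -140.88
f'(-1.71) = 15.72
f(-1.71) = -16.86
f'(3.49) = -24.63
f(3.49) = -40.03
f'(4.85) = -35.19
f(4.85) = -80.70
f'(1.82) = -11.67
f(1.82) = -9.71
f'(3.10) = -21.61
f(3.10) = -31.01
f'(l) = 2.45 - 7.76*l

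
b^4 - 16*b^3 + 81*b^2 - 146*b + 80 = (b - 8)*(b - 5)*(b - 2)*(b - 1)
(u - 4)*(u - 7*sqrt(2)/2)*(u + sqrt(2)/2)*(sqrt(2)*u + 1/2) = sqrt(2)*u^4 - 4*sqrt(2)*u^3 - 11*u^3/2 - 5*sqrt(2)*u^2 + 22*u^2 - 7*u/4 + 20*sqrt(2)*u + 7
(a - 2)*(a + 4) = a^2 + 2*a - 8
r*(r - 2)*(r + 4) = r^3 + 2*r^2 - 8*r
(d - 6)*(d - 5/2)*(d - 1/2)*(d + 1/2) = d^4 - 17*d^3/2 + 59*d^2/4 + 17*d/8 - 15/4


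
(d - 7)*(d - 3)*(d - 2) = d^3 - 12*d^2 + 41*d - 42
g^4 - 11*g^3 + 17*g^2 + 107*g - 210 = (g - 7)*(g - 5)*(g - 2)*(g + 3)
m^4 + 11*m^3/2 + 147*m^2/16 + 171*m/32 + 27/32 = (m + 1/4)*(m + 3/4)*(m + 3/2)*(m + 3)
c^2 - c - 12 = (c - 4)*(c + 3)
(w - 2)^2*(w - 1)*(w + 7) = w^4 + 2*w^3 - 27*w^2 + 52*w - 28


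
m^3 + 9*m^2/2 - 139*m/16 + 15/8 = (m - 5/4)*(m - 1/4)*(m + 6)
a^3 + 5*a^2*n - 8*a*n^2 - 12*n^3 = (a - 2*n)*(a + n)*(a + 6*n)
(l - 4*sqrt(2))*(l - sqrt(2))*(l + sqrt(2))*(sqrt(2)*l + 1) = sqrt(2)*l^4 - 7*l^3 - 6*sqrt(2)*l^2 + 14*l + 8*sqrt(2)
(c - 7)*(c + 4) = c^2 - 3*c - 28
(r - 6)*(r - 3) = r^2 - 9*r + 18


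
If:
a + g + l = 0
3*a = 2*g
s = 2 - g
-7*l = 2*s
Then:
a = 8/41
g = 12/41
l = -20/41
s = 70/41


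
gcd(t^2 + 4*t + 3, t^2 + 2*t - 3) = t + 3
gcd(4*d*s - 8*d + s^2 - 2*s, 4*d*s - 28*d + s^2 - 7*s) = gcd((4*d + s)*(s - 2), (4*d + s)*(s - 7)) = 4*d + s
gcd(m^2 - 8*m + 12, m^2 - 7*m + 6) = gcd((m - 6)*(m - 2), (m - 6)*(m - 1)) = m - 6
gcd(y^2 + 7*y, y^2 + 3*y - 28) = y + 7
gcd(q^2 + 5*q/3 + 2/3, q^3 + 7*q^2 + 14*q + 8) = q + 1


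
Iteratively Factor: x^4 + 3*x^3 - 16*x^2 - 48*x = (x + 3)*(x^3 - 16*x) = x*(x + 3)*(x^2 - 16) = x*(x - 4)*(x + 3)*(x + 4)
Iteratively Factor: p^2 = (p)*(p)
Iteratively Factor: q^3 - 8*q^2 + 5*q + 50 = (q - 5)*(q^2 - 3*q - 10) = (q - 5)^2*(q + 2)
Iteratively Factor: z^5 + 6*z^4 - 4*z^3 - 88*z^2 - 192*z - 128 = (z - 4)*(z^4 + 10*z^3 + 36*z^2 + 56*z + 32) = (z - 4)*(z + 4)*(z^3 + 6*z^2 + 12*z + 8) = (z - 4)*(z + 2)*(z + 4)*(z^2 + 4*z + 4) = (z - 4)*(z + 2)^2*(z + 4)*(z + 2)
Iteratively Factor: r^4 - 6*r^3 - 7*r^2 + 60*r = (r - 5)*(r^3 - r^2 - 12*r) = r*(r - 5)*(r^2 - r - 12) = r*(r - 5)*(r + 3)*(r - 4)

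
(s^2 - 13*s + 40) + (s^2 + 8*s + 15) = 2*s^2 - 5*s + 55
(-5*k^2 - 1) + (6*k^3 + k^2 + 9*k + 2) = 6*k^3 - 4*k^2 + 9*k + 1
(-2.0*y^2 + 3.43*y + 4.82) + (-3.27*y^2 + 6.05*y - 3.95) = -5.27*y^2 + 9.48*y + 0.87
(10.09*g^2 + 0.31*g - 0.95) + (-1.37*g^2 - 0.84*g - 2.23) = 8.72*g^2 - 0.53*g - 3.18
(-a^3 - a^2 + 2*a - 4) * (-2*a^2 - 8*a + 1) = 2*a^5 + 10*a^4 + 3*a^3 - 9*a^2 + 34*a - 4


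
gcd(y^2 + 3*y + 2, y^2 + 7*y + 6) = y + 1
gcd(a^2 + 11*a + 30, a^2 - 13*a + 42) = 1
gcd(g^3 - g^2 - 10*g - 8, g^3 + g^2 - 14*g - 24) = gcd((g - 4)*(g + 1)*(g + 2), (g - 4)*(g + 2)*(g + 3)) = g^2 - 2*g - 8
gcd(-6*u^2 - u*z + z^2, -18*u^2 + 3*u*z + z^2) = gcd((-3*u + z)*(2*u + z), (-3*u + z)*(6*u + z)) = -3*u + z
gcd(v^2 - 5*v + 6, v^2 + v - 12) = v - 3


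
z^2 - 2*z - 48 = (z - 8)*(z + 6)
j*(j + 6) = j^2 + 6*j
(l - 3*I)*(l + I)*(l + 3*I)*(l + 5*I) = l^4 + 6*I*l^3 + 4*l^2 + 54*I*l - 45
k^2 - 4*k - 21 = (k - 7)*(k + 3)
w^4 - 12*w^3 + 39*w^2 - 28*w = w*(w - 7)*(w - 4)*(w - 1)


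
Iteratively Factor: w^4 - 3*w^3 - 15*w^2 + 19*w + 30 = (w - 2)*(w^3 - w^2 - 17*w - 15) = (w - 5)*(w - 2)*(w^2 + 4*w + 3) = (w - 5)*(w - 2)*(w + 3)*(w + 1)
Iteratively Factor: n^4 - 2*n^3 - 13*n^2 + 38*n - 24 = (n - 1)*(n^3 - n^2 - 14*n + 24) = (n - 3)*(n - 1)*(n^2 + 2*n - 8) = (n - 3)*(n - 1)*(n + 4)*(n - 2)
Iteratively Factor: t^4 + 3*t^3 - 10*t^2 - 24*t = (t)*(t^3 + 3*t^2 - 10*t - 24) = t*(t + 2)*(t^2 + t - 12) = t*(t + 2)*(t + 4)*(t - 3)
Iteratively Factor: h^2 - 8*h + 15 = (h - 3)*(h - 5)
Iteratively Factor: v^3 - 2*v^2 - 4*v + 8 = (v - 2)*(v^2 - 4) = (v - 2)^2*(v + 2)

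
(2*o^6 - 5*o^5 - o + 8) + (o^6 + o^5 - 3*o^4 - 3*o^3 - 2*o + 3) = 3*o^6 - 4*o^5 - 3*o^4 - 3*o^3 - 3*o + 11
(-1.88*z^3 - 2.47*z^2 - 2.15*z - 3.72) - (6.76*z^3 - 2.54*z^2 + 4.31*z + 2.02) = -8.64*z^3 + 0.0699999999999998*z^2 - 6.46*z - 5.74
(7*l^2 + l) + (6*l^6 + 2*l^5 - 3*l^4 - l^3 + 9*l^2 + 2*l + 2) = 6*l^6 + 2*l^5 - 3*l^4 - l^3 + 16*l^2 + 3*l + 2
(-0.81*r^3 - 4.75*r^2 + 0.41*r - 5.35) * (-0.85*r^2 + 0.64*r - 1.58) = 0.6885*r^5 + 3.5191*r^4 - 2.1087*r^3 + 12.3149*r^2 - 4.0718*r + 8.453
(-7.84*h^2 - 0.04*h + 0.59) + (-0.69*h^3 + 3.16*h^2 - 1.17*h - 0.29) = -0.69*h^3 - 4.68*h^2 - 1.21*h + 0.3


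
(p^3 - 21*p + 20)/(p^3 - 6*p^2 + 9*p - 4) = (p + 5)/(p - 1)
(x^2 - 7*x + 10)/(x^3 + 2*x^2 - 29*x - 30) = (x - 2)/(x^2 + 7*x + 6)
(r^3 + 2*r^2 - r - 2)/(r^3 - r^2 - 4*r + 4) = (r + 1)/(r - 2)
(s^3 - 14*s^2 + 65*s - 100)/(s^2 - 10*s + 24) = (s^2 - 10*s + 25)/(s - 6)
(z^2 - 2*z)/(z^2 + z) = (z - 2)/(z + 1)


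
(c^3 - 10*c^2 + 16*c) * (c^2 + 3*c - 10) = c^5 - 7*c^4 - 24*c^3 + 148*c^2 - 160*c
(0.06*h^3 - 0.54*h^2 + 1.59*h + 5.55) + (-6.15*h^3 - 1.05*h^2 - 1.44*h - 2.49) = -6.09*h^3 - 1.59*h^2 + 0.15*h + 3.06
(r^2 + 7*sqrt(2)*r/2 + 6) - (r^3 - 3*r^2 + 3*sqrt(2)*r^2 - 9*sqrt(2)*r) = -r^3 - 3*sqrt(2)*r^2 + 4*r^2 + 25*sqrt(2)*r/2 + 6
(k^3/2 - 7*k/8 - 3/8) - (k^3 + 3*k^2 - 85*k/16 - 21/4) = -k^3/2 - 3*k^2 + 71*k/16 + 39/8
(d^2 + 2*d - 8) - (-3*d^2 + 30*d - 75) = 4*d^2 - 28*d + 67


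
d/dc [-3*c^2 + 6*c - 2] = 6 - 6*c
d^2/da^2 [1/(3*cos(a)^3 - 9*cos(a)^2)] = (-12*tan(a)^4 - 56/cos(a)^2 - 31/cos(a)^3 + 11*cos(3*a)/cos(a)^4 + 84/cos(a)^4)/(4*(cos(a) - 3)^3)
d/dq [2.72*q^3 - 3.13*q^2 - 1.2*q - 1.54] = 8.16*q^2 - 6.26*q - 1.2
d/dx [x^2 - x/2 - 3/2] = 2*x - 1/2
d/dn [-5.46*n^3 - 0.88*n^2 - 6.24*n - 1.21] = -16.38*n^2 - 1.76*n - 6.24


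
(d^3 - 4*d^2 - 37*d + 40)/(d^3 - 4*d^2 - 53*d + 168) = (d^2 + 4*d - 5)/(d^2 + 4*d - 21)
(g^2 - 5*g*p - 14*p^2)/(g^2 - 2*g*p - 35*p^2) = (g + 2*p)/(g + 5*p)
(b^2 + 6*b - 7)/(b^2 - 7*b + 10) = (b^2 + 6*b - 7)/(b^2 - 7*b + 10)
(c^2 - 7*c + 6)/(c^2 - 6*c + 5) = (c - 6)/(c - 5)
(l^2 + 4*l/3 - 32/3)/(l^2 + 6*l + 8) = (l - 8/3)/(l + 2)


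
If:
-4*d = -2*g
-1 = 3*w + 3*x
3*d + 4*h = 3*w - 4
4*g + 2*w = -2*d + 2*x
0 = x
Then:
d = 1/15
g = 2/15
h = -13/10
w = -1/3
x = 0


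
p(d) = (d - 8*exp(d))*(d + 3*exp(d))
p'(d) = (1 - 8*exp(d))*(d + 3*exp(d)) + (d - 8*exp(d))*(3*exp(d) + 1) = -5*d*exp(d) + 2*d - 48*exp(2*d) - 5*exp(d)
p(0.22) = -38.59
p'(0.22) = -81.69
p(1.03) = -201.67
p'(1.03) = -402.98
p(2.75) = -6080.13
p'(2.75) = -12033.01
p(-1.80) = 4.07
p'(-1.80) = -4.25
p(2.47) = -3494.39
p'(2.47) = -6909.15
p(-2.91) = 9.19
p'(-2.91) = -5.44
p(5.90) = -3208790.27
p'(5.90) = -6408694.93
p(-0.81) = -2.29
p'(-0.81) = -11.54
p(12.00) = -635748696259.73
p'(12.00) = -1271488441269.93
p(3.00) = -9974.57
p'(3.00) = -19760.29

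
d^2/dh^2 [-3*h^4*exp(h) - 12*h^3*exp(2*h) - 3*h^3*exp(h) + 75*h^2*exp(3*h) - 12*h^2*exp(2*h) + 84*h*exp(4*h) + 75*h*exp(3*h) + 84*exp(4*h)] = 3*(-h^4 - 16*h^3*exp(h) - 9*h^3 + 225*h^2*exp(2*h) - 64*h^2*exp(h) - 18*h^2 + 448*h*exp(3*h) + 525*h*exp(2*h) - 56*h*exp(h) - 6*h + 672*exp(3*h) + 200*exp(2*h) - 8*exp(h))*exp(h)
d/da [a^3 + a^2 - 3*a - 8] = 3*a^2 + 2*a - 3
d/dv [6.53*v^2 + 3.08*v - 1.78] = 13.06*v + 3.08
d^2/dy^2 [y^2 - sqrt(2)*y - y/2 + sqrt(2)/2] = 2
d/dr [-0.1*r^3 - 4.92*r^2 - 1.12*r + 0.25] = -0.3*r^2 - 9.84*r - 1.12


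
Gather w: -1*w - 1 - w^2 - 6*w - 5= -w^2 - 7*w - 6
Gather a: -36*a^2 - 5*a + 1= -36*a^2 - 5*a + 1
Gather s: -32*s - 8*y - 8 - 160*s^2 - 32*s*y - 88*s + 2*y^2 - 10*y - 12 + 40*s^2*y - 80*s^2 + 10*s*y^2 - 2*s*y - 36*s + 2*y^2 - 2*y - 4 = s^2*(40*y - 240) + s*(10*y^2 - 34*y - 156) + 4*y^2 - 20*y - 24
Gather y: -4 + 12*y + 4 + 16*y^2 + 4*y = 16*y^2 + 16*y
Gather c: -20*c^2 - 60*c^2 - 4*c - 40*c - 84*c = -80*c^2 - 128*c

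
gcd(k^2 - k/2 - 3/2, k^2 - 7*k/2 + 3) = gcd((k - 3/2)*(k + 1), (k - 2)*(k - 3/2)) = k - 3/2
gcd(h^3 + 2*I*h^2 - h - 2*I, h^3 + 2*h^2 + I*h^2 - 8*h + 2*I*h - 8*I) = 1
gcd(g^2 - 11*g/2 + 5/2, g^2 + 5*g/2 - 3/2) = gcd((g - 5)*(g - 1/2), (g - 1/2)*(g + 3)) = g - 1/2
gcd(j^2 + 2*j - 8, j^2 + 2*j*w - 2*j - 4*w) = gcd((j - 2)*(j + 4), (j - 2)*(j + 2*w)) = j - 2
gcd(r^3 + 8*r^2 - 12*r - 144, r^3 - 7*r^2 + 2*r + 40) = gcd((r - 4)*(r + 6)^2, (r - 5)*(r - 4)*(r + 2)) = r - 4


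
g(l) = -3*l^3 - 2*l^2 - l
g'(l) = -9*l^2 - 4*l - 1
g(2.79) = -83.51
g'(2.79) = -82.22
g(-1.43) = 6.11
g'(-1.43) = -13.68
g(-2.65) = 44.43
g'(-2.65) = -53.60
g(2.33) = -51.14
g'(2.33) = -59.18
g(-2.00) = 18.00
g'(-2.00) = -29.00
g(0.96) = -5.46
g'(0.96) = -13.13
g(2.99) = -101.06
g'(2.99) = -93.42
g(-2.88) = 57.95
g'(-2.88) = -64.13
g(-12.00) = 4908.00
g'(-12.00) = -1249.00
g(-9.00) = 2034.00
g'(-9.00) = -694.00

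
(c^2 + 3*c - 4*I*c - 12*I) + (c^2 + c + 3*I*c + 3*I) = 2*c^2 + 4*c - I*c - 9*I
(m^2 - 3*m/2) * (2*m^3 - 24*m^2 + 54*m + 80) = 2*m^5 - 27*m^4 + 90*m^3 - m^2 - 120*m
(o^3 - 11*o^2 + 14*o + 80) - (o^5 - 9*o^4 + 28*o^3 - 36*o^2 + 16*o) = -o^5 + 9*o^4 - 27*o^3 + 25*o^2 - 2*o + 80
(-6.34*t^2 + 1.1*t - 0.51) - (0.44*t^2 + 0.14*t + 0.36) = -6.78*t^2 + 0.96*t - 0.87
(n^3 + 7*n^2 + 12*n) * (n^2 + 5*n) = n^5 + 12*n^4 + 47*n^3 + 60*n^2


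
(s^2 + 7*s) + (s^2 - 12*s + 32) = 2*s^2 - 5*s + 32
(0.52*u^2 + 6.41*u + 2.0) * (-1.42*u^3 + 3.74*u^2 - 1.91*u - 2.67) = -0.7384*u^5 - 7.1574*u^4 + 20.1402*u^3 - 6.1515*u^2 - 20.9347*u - 5.34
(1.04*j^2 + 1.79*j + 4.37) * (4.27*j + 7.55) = 4.4408*j^3 + 15.4953*j^2 + 32.1744*j + 32.9935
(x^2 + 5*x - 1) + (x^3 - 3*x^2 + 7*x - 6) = x^3 - 2*x^2 + 12*x - 7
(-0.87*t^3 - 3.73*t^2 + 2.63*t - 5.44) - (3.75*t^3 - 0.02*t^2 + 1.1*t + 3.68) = -4.62*t^3 - 3.71*t^2 + 1.53*t - 9.12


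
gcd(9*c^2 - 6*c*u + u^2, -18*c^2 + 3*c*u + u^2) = -3*c + u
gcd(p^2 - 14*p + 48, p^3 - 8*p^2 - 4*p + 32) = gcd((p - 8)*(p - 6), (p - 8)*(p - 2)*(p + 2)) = p - 8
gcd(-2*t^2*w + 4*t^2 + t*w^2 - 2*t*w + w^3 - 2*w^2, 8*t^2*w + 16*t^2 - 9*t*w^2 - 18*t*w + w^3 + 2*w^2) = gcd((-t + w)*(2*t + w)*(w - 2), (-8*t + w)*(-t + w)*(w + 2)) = t - w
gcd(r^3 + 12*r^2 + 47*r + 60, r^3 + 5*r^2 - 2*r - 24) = r^2 + 7*r + 12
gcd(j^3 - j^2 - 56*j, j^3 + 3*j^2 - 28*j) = j^2 + 7*j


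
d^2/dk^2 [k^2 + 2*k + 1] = 2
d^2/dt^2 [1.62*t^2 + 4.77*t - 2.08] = 3.24000000000000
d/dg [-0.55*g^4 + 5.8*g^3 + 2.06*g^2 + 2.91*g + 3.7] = -2.2*g^3 + 17.4*g^2 + 4.12*g + 2.91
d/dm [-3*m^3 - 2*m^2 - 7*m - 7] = -9*m^2 - 4*m - 7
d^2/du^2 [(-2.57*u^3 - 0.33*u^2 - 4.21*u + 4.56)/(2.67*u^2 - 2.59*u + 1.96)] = (-5.6843418860808e-14*u^5 - 72.170422*u^3 + 283.686528*u^2 - 116.249448*u - 31.827656)/(19.034163*u^6 - 55.391553*u^5 + 95.649813*u^4 - 98.697907*u^3 + 70.214844*u^2 - 29.849232*u + 7.529536)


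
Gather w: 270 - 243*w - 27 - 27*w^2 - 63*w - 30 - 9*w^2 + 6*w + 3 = -36*w^2 - 300*w + 216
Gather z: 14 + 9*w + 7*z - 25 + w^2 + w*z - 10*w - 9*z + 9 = w^2 - w + z*(w - 2) - 2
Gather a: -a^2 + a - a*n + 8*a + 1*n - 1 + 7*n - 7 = -a^2 + a*(9 - n) + 8*n - 8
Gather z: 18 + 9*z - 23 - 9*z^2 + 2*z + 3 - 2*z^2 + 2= -11*z^2 + 11*z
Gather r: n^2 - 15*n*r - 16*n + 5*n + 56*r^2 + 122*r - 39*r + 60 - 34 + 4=n^2 - 11*n + 56*r^2 + r*(83 - 15*n) + 30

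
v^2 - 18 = (v - 3*sqrt(2))*(v + 3*sqrt(2))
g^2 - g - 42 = (g - 7)*(g + 6)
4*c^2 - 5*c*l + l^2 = (-4*c + l)*(-c + l)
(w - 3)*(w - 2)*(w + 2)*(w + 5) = w^4 + 2*w^3 - 19*w^2 - 8*w + 60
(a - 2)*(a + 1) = a^2 - a - 2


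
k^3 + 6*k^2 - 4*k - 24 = (k - 2)*(k + 2)*(k + 6)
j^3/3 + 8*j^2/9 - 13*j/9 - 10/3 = (j/3 + 1)*(j - 2)*(j + 5/3)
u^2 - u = u*(u - 1)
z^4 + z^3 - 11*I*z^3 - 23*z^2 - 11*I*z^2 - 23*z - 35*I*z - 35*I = (z + 1)*(z - 7*I)*(z - 5*I)*(z + I)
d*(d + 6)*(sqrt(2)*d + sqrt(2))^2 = 2*d^4 + 16*d^3 + 26*d^2 + 12*d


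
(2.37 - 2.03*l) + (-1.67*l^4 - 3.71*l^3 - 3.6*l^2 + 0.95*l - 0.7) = -1.67*l^4 - 3.71*l^3 - 3.6*l^2 - 1.08*l + 1.67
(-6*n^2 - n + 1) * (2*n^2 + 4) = -12*n^4 - 2*n^3 - 22*n^2 - 4*n + 4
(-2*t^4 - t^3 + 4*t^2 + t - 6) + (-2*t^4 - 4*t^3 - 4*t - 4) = -4*t^4 - 5*t^3 + 4*t^2 - 3*t - 10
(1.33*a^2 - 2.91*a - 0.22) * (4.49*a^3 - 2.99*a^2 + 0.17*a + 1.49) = 5.9717*a^5 - 17.0426*a^4 + 7.9392*a^3 + 2.1448*a^2 - 4.3733*a - 0.3278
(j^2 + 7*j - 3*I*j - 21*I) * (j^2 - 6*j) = j^4 + j^3 - 3*I*j^3 - 42*j^2 - 3*I*j^2 + 126*I*j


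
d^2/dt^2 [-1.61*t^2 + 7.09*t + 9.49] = -3.22000000000000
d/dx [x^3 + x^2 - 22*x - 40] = 3*x^2 + 2*x - 22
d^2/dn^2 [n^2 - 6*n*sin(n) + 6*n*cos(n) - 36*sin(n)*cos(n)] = -6*sqrt(2)*n*cos(n + pi/4) + 72*sin(2*n) - 12*sqrt(2)*sin(n + pi/4) + 2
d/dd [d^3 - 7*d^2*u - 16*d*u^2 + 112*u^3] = 3*d^2 - 14*d*u - 16*u^2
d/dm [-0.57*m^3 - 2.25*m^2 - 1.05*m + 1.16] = -1.71*m^2 - 4.5*m - 1.05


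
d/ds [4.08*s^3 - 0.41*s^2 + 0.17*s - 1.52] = 12.24*s^2 - 0.82*s + 0.17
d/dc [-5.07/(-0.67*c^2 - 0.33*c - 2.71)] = (-6.7938*c - 1.6731)/(0.67*c^2 + 0.33*c + 2.71)^2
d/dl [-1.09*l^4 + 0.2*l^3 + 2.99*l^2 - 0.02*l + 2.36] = -4.36*l^3 + 0.6*l^2 + 5.98*l - 0.02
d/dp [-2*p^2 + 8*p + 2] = 8 - 4*p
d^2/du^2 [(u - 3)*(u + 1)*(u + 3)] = 6*u + 2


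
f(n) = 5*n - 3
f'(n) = 5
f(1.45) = 4.25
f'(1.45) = 5.00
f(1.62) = 5.10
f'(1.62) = 5.00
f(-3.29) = -19.45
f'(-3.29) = 5.00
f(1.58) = 4.90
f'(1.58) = 5.00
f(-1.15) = -8.75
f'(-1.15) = 5.00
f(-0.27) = -4.35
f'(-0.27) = 5.00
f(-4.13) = -23.65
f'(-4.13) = 5.00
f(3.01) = 12.05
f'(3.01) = 5.00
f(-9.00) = -48.00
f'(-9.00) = 5.00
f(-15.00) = -78.00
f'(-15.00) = 5.00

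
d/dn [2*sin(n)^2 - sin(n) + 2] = (4*sin(n) - 1)*cos(n)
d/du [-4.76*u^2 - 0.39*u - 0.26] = -9.52*u - 0.39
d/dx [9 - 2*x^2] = -4*x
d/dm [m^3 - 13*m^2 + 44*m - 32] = 3*m^2 - 26*m + 44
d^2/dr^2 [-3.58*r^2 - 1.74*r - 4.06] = -7.16000000000000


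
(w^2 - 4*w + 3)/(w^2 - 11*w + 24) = (w - 1)/(w - 8)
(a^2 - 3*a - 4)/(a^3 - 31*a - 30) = (a - 4)/(a^2 - a - 30)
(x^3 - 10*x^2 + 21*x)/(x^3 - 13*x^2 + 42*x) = (x - 3)/(x - 6)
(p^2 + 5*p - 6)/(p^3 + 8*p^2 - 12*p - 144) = (p - 1)/(p^2 + 2*p - 24)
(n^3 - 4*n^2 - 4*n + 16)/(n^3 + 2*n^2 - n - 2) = (n^2 - 6*n + 8)/(n^2 - 1)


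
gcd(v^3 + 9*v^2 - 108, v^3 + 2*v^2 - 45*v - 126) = v + 6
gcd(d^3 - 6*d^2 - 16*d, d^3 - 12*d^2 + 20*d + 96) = d^2 - 6*d - 16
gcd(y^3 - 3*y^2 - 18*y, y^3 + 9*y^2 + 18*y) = y^2 + 3*y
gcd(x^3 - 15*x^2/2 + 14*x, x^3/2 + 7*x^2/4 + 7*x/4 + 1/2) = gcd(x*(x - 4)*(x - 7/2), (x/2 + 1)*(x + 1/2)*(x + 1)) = 1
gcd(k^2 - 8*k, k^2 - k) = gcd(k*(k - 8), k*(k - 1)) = k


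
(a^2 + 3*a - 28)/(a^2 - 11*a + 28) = (a + 7)/(a - 7)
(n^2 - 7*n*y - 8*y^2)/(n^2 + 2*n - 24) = (n^2 - 7*n*y - 8*y^2)/(n^2 + 2*n - 24)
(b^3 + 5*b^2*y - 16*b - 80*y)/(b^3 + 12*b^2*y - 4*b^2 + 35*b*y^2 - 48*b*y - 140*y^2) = (b + 4)/(b + 7*y)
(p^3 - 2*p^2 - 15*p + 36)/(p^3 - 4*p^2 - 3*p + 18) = (p + 4)/(p + 2)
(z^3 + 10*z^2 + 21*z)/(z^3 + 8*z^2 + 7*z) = (z + 3)/(z + 1)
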